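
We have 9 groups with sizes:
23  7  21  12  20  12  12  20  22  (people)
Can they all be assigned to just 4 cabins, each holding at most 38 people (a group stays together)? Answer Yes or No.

No

Total = 149 people; ⌈149/38⌉ = 4.
5 groups each exceed half the capacity and cannot share a cabin, forcing at least 5 cabins.
At least 5 cabins are required, but only 4 are allowed.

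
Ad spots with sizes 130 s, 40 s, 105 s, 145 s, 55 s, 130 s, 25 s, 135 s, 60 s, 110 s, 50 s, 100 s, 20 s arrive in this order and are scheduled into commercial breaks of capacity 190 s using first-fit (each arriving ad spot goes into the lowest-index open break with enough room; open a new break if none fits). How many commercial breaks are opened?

  130 → break 1 (new)  [load 130/190]
  40 → break 1  [load 170/190]
  105 → break 2 (new)  [load 105/190]
  145 → break 3 (new)  [load 145/190]
  55 → break 2  [load 160/190]
  130 → break 4 (new)  [load 130/190]
  25 → break 2  [load 185/190]
  135 → break 5 (new)  [load 135/190]
  60 → break 4  [load 190/190]
  110 → break 6 (new)  [load 110/190]
  50 → break 5  [load 185/190]
  100 → break 7 (new)  [load 100/190]
  20 → break 1  [load 190/190]
7 commercial breaks opened.

7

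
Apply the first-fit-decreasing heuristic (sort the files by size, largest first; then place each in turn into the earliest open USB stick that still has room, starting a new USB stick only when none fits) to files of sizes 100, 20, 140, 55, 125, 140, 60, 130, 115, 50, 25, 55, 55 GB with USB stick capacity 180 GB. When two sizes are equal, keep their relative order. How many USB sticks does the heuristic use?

Sorted descending: 140, 140, 130, 125, 115, 100, 60, 55, 55, 55, 50, 25, 20.
  140 → USB stick 1 (new)  [load 140/180]
  140 → USB stick 2 (new)  [load 140/180]
  130 → USB stick 3 (new)  [load 130/180]
  125 → USB stick 4 (new)  [load 125/180]
  115 → USB stick 5 (new)  [load 115/180]
  100 → USB stick 6 (new)  [load 100/180]
  60 → USB stick 5  [load 175/180]
  55 → USB stick 4  [load 180/180]
  55 → USB stick 6  [load 155/180]
  55 → USB stick 7 (new)  [load 55/180]
  50 → USB stick 3  [load 180/180]
  25 → USB stick 1  [load 165/180]
  20 → USB stick 2  [load 160/180]
7 USB sticks opened.

7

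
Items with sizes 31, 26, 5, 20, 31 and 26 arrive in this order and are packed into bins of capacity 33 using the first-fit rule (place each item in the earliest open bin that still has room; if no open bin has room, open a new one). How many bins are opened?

  31 → bin 1 (new)  [load 31/33]
  26 → bin 2 (new)  [load 26/33]
  5 → bin 2  [load 31/33]
  20 → bin 3 (new)  [load 20/33]
  31 → bin 4 (new)  [load 31/33]
  26 → bin 5 (new)  [load 26/33]
5 bins opened.

5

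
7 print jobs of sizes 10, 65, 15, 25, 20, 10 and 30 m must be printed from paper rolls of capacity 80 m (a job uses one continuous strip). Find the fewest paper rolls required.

3

Total = 65 + 30 + 25 + 20 + 15 + 10 + 10 = 175 m.
Lower bound: ⌈175/80⌉ = 3 paper rolls.
A packing using 3 paper rolls:
  roll 1: 65 + 15 = 80
  roll 2: 30 + 25 + 20 = 75
  roll 3: 10 + 10 = 20
This matches the lower bound, so 3 is optimal.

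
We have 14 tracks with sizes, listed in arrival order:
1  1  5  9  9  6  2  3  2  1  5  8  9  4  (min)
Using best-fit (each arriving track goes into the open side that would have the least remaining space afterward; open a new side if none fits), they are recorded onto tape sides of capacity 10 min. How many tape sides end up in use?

8

  1 → side 1 (new)  [load 1/10]
  1 → side 1  [load 2/10]
  5 → side 1  [load 7/10]
  9 → side 2 (new)  [load 9/10]
  9 → side 3 (new)  [load 9/10]
  6 → side 4 (new)  [load 6/10]
  2 → side 1  [load 9/10]
  3 → side 4  [load 9/10]
  2 → side 5 (new)  [load 2/10]
  1 → side 1  [load 10/10]
  5 → side 5  [load 7/10]
  8 → side 6 (new)  [load 8/10]
  9 → side 7 (new)  [load 9/10]
  4 → side 8 (new)  [load 4/10]
8 tape sides opened.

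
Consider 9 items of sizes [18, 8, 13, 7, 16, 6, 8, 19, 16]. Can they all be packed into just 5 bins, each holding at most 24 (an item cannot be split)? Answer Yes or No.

Yes

A valid assignment using 5 bins:
  bin 1: 19 = 19
  bin 2: 18 + 6 = 24
  bin 3: 16 + 8 = 24
  bin 4: 16 + 8 = 24
  bin 5: 13 + 7 = 20
Every load is within 24, so 5 bins suffice.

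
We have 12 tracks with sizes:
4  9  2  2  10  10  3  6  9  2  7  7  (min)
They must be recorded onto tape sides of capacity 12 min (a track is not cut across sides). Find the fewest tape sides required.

7

Total = 10 + 10 + 9 + 9 + 7 + 7 + 6 + 4 + 3 + 2 + 2 + 2 = 71 min.
Lower bound: ⌈71/12⌉ = 6 tape sides.
A packing using 7 tape sides:
  side 1: 10 + 2 = 12
  side 2: 10 + 2 = 12
  side 3: 9 + 3 = 12
  side 4: 9 + 2 = 11
  side 5: 7 + 4 = 11
  side 6: 7 = 7
  side 7: 6 = 6
No arrangement into 6 tape sides stays within capacity, so 7 is optimal.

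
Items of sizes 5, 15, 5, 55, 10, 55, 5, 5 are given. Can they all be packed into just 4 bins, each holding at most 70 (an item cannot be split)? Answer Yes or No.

A valid assignment using 3 bins:
  bin 1: 55 + 15 = 70
  bin 2: 55 + 10 + 5 = 70
  bin 3: 5 + 5 + 5 = 15
That uses only 3 ≤ 4, so 4 bins are enough.

Yes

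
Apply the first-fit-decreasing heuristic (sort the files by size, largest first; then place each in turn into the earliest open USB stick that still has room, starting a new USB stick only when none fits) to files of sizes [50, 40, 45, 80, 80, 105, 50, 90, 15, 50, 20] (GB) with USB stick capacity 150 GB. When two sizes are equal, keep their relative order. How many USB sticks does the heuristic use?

5

Sorted descending: 105, 90, 80, 80, 50, 50, 50, 45, 40, 20, 15.
  105 → USB stick 1 (new)  [load 105/150]
  90 → USB stick 2 (new)  [load 90/150]
  80 → USB stick 3 (new)  [load 80/150]
  80 → USB stick 4 (new)  [load 80/150]
  50 → USB stick 2  [load 140/150]
  50 → USB stick 3  [load 130/150]
  50 → USB stick 4  [load 130/150]
  45 → USB stick 1  [load 150/150]
  40 → USB stick 5 (new)  [load 40/150]
  20 → USB stick 3  [load 150/150]
  15 → USB stick 4  [load 145/150]
5 USB sticks opened.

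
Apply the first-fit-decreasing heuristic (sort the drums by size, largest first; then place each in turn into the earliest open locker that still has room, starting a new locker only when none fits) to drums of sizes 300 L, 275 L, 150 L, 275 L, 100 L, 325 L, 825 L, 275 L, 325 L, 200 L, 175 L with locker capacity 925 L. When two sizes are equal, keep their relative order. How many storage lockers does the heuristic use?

Sorted descending: 825, 325, 325, 300, 275, 275, 275, 200, 175, 150, 100.
  825 → locker 1 (new)  [load 825/925]
  325 → locker 2 (new)  [load 325/925]
  325 → locker 2  [load 650/925]
  300 → locker 3 (new)  [load 300/925]
  275 → locker 2  [load 925/925]
  275 → locker 3  [load 575/925]
  275 → locker 3  [load 850/925]
  200 → locker 4 (new)  [load 200/925]
  175 → locker 4  [load 375/925]
  150 → locker 4  [load 525/925]
  100 → locker 1  [load 925/925]
4 storage lockers opened.

4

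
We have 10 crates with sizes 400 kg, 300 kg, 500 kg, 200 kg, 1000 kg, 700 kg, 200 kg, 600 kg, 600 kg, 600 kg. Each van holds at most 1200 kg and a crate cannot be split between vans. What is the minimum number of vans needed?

5

Total = 1000 + 700 + 600 + 600 + 600 + 500 + 400 + 300 + 200 + 200 = 5100 kg.
Lower bound: ⌈5100/1200⌉ = 5 vans.
A packing using 5 vans:
  van 1: 1000 + 200 = 1200
  van 2: 700 + 500 = 1200
  van 3: 600 + 600 = 1200
  van 4: 600 + 400 + 200 = 1200
  van 5: 300 = 300
This matches the lower bound, so 5 is optimal.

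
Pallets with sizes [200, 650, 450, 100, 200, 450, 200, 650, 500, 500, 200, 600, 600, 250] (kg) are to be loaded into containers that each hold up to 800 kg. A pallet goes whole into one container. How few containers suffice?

8

Total = 650 + 650 + 600 + 600 + 500 + 500 + 450 + 450 + 250 + 200 + 200 + 200 + 200 + 100 = 5550 kg.
Lower bound: ⌈5550/800⌉ = 7 containers.
Also, 8 pallets each exceed 400 kg, and no two of those can share a container, so at least 8 containers are needed.
A packing using 8 containers:
  container 1: 650 + 100 = 750
  container 2: 650 = 650
  container 3: 600 + 200 = 800
  container 4: 600 + 200 = 800
  container 5: 500 + 250 = 750
  container 6: 500 + 200 = 700
  container 7: 450 + 200 = 650
  container 8: 450 = 450
This matches the lower bound, so 8 is optimal.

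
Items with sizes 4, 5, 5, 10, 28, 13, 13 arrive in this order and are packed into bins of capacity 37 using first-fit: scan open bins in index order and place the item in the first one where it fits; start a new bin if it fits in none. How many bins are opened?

3

  4 → bin 1 (new)  [load 4/37]
  5 → bin 1  [load 9/37]
  5 → bin 1  [load 14/37]
  10 → bin 1  [load 24/37]
  28 → bin 2 (new)  [load 28/37]
  13 → bin 1  [load 37/37]
  13 → bin 3 (new)  [load 13/37]
3 bins opened.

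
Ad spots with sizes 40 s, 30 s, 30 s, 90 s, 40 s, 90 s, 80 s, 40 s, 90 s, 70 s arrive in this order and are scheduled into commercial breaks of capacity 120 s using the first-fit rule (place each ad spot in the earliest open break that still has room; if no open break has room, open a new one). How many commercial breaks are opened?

  40 → break 1 (new)  [load 40/120]
  30 → break 1  [load 70/120]
  30 → break 1  [load 100/120]
  90 → break 2 (new)  [load 90/120]
  40 → break 3 (new)  [load 40/120]
  90 → break 4 (new)  [load 90/120]
  80 → break 3  [load 120/120]
  40 → break 5 (new)  [load 40/120]
  90 → break 6 (new)  [load 90/120]
  70 → break 5  [load 110/120]
6 commercial breaks opened.

6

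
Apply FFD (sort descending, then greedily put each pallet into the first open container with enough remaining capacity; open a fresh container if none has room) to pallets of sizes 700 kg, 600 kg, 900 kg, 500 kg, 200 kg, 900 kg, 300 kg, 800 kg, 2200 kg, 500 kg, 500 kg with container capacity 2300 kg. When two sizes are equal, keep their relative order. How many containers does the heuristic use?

Sorted descending: 2200, 900, 900, 800, 700, 600, 500, 500, 500, 300, 200.
  2200 → container 1 (new)  [load 2200/2300]
  900 → container 2 (new)  [load 900/2300]
  900 → container 2  [load 1800/2300]
  800 → container 3 (new)  [load 800/2300]
  700 → container 3  [load 1500/2300]
  600 → container 3  [load 2100/2300]
  500 → container 2  [load 2300/2300]
  500 → container 4 (new)  [load 500/2300]
  500 → container 4  [load 1000/2300]
  300 → container 4  [load 1300/2300]
  200 → container 3  [load 2300/2300]
4 containers opened.

4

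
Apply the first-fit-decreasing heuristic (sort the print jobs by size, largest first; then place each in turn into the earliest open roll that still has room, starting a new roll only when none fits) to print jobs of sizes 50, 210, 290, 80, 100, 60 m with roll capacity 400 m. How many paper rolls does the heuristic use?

Sorted descending: 290, 210, 100, 80, 60, 50.
  290 → roll 1 (new)  [load 290/400]
  210 → roll 2 (new)  [load 210/400]
  100 → roll 1  [load 390/400]
  80 → roll 2  [load 290/400]
  60 → roll 2  [load 350/400]
  50 → roll 2  [load 400/400]
2 paper rolls opened.

2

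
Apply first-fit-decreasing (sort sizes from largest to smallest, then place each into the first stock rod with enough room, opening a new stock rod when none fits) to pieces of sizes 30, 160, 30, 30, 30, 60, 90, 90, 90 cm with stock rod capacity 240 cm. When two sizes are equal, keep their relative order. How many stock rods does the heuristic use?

3

Sorted descending: 160, 90, 90, 90, 60, 30, 30, 30, 30.
  160 → stock rod 1 (new)  [load 160/240]
  90 → stock rod 2 (new)  [load 90/240]
  90 → stock rod 2  [load 180/240]
  90 → stock rod 3 (new)  [load 90/240]
  60 → stock rod 1  [load 220/240]
  30 → stock rod 2  [load 210/240]
  30 → stock rod 2  [load 240/240]
  30 → stock rod 3  [load 120/240]
  30 → stock rod 3  [load 150/240]
3 stock rods opened.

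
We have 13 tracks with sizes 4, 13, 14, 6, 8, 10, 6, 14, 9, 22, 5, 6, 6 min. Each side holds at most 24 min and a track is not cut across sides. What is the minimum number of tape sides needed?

Total = 22 + 14 + 14 + 13 + 10 + 9 + 8 + 6 + 6 + 6 + 6 + 5 + 4 = 123 min.
Lower bound: ⌈123/24⌉ = 6 tape sides.
A packing using 6 tape sides:
  side 1: 22 = 22
  side 2: 14 + 10 = 24
  side 3: 14 + 9 = 23
  side 4: 13 + 8 = 21
  side 5: 6 + 6 + 6 + 6 = 24
  side 6: 5 + 4 = 9
This matches the lower bound, so 6 is optimal.

6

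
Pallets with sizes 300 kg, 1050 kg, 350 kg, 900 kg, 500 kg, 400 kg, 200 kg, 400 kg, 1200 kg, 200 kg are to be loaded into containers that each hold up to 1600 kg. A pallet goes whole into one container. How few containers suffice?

Total = 1200 + 1050 + 900 + 500 + 400 + 400 + 350 + 300 + 200 + 200 = 5500 kg.
Lower bound: ⌈5500/1600⌉ = 4 containers.
A packing using 4 containers:
  container 1: 1200 + 400 = 1600
  container 2: 1050 + 500 = 1550
  container 3: 900 + 400 + 300 = 1600
  container 4: 350 + 200 + 200 = 750
This matches the lower bound, so 4 is optimal.

4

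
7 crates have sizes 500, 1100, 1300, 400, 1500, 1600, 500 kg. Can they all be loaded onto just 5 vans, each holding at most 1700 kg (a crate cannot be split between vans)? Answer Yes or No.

Yes

A valid assignment using 5 vans:
  van 1: 1600 = 1600
  van 2: 1500 = 1500
  van 3: 1300 + 400 = 1700
  van 4: 1100 + 500 = 1600
  van 5: 500 = 500
Every load is within 1700 kg, so 5 vans suffice.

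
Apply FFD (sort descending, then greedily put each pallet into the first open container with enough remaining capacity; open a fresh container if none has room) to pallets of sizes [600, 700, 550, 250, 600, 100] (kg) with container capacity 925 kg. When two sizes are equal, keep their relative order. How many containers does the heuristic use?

4

Sorted descending: 700, 600, 600, 550, 250, 100.
  700 → container 1 (new)  [load 700/925]
  600 → container 2 (new)  [load 600/925]
  600 → container 3 (new)  [load 600/925]
  550 → container 4 (new)  [load 550/925]
  250 → container 2  [load 850/925]
  100 → container 1  [load 800/925]
4 containers opened.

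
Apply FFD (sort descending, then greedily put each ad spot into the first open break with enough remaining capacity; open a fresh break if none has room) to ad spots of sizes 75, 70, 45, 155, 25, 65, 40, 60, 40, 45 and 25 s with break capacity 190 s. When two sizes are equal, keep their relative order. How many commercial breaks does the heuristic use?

Sorted descending: 155, 75, 70, 65, 60, 45, 45, 40, 40, 25, 25.
  155 → break 1 (new)  [load 155/190]
  75 → break 2 (new)  [load 75/190]
  70 → break 2  [load 145/190]
  65 → break 3 (new)  [load 65/190]
  60 → break 3  [load 125/190]
  45 → break 2  [load 190/190]
  45 → break 3  [load 170/190]
  40 → break 4 (new)  [load 40/190]
  40 → break 4  [load 80/190]
  25 → break 1  [load 180/190]
  25 → break 4  [load 105/190]
4 commercial breaks opened.

4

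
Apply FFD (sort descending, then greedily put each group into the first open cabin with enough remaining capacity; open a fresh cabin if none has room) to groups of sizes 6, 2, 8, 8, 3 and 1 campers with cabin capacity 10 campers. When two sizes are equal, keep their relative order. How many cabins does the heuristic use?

3

Sorted descending: 8, 8, 6, 3, 2, 1.
  8 → cabin 1 (new)  [load 8/10]
  8 → cabin 2 (new)  [load 8/10]
  6 → cabin 3 (new)  [load 6/10]
  3 → cabin 3  [load 9/10]
  2 → cabin 1  [load 10/10]
  1 → cabin 2  [load 9/10]
3 cabins opened.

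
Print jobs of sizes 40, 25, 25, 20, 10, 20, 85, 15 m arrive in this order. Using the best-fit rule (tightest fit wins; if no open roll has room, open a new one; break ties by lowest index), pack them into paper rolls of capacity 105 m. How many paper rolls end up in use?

3

  40 → roll 1 (new)  [load 40/105]
  25 → roll 1  [load 65/105]
  25 → roll 1  [load 90/105]
  20 → roll 2 (new)  [load 20/105]
  10 → roll 1  [load 100/105]
  20 → roll 2  [load 40/105]
  85 → roll 3 (new)  [load 85/105]
  15 → roll 3  [load 100/105]
3 paper rolls opened.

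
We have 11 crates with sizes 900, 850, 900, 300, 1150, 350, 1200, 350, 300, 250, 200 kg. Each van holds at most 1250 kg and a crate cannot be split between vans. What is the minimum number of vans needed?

6

Total = 1200 + 1150 + 900 + 900 + 850 + 350 + 350 + 300 + 300 + 250 + 200 = 6750 kg.
Lower bound: ⌈6750/1250⌉ = 6 vans.
A packing using 6 vans:
  van 1: 1200 = 1200
  van 2: 1150 = 1150
  van 3: 900 + 350 = 1250
  van 4: 900 + 350 = 1250
  van 5: 850 + 300 = 1150
  van 6: 300 + 250 + 200 = 750
This matches the lower bound, so 6 is optimal.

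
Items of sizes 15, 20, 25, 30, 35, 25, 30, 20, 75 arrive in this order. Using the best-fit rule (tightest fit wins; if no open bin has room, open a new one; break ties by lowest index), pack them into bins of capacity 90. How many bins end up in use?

  15 → bin 1 (new)  [load 15/90]
  20 → bin 1  [load 35/90]
  25 → bin 1  [load 60/90]
  30 → bin 1  [load 90/90]
  35 → bin 2 (new)  [load 35/90]
  25 → bin 2  [load 60/90]
  30 → bin 2  [load 90/90]
  20 → bin 3 (new)  [load 20/90]
  75 → bin 4 (new)  [load 75/90]
4 bins opened.

4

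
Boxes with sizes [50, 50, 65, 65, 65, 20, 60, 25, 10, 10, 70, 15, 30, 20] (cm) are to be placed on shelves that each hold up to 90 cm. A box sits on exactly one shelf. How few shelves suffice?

7

Total = 70 + 65 + 65 + 65 + 60 + 50 + 50 + 30 + 25 + 20 + 20 + 15 + 10 + 10 = 555 cm.
Lower bound: ⌈555/90⌉ = 7 shelves.
A packing using 7 shelves:
  shelf 1: 70 + 20 = 90
  shelf 2: 65 + 25 = 90
  shelf 3: 65 + 20 = 85
  shelf 4: 65 + 15 + 10 = 90
  shelf 5: 60 + 30 = 90
  shelf 6: 50 + 10 = 60
  shelf 7: 50 = 50
This matches the lower bound, so 7 is optimal.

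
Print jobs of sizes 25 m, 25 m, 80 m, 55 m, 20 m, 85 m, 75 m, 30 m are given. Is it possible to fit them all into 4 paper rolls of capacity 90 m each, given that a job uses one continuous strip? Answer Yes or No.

Total = 395 m; ⌈395/90⌉ = 5.
At least 5 paper rolls are required, but only 4 are allowed.

No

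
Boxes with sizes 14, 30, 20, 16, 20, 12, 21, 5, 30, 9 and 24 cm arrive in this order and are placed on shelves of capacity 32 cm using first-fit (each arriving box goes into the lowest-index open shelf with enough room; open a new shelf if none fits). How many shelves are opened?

  14 → shelf 1 (new)  [load 14/32]
  30 → shelf 2 (new)  [load 30/32]
  20 → shelf 3 (new)  [load 20/32]
  16 → shelf 1  [load 30/32]
  20 → shelf 4 (new)  [load 20/32]
  12 → shelf 3  [load 32/32]
  21 → shelf 5 (new)  [load 21/32]
  5 → shelf 4  [load 25/32]
  30 → shelf 6 (new)  [load 30/32]
  9 → shelf 5  [load 30/32]
  24 → shelf 7 (new)  [load 24/32]
7 shelves opened.

7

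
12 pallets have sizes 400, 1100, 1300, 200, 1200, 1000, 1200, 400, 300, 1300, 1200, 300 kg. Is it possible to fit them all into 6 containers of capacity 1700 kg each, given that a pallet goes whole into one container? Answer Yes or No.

No

Total = 9900 kg; ⌈9900/1700⌉ = 6.
7 pallets each exceed half the capacity and cannot share a container, forcing at least 7 containers.
At least 7 containers are required, but only 6 are allowed.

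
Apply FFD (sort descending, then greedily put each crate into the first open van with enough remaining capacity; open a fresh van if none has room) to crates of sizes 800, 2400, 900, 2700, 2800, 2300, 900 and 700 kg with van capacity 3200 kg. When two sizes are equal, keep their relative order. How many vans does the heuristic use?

5

Sorted descending: 2800, 2700, 2400, 2300, 900, 900, 800, 700.
  2800 → van 1 (new)  [load 2800/3200]
  2700 → van 2 (new)  [load 2700/3200]
  2400 → van 3 (new)  [load 2400/3200]
  2300 → van 4 (new)  [load 2300/3200]
  900 → van 4  [load 3200/3200]
  900 → van 5 (new)  [load 900/3200]
  800 → van 3  [load 3200/3200]
  700 → van 5  [load 1600/3200]
5 vans opened.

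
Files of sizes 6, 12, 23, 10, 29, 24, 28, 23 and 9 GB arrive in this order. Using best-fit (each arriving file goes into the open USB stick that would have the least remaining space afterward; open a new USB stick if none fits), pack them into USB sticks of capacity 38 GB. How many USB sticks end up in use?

6

  6 → USB stick 1 (new)  [load 6/38]
  12 → USB stick 1  [load 18/38]
  23 → USB stick 2 (new)  [load 23/38]
  10 → USB stick 2  [load 33/38]
  29 → USB stick 3 (new)  [load 29/38]
  24 → USB stick 4 (new)  [load 24/38]
  28 → USB stick 5 (new)  [load 28/38]
  23 → USB stick 6 (new)  [load 23/38]
  9 → USB stick 3  [load 38/38]
6 USB sticks opened.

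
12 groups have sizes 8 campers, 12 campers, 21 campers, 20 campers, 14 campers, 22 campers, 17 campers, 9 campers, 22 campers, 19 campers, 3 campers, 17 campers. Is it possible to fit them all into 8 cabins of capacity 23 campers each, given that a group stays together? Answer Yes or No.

Total = 184 campers; ⌈184/23⌉ = 8.
9 groups each exceed half the capacity and cannot share a cabin, forcing at least 9 cabins.
At least 9 cabins are required, but only 8 are allowed.

No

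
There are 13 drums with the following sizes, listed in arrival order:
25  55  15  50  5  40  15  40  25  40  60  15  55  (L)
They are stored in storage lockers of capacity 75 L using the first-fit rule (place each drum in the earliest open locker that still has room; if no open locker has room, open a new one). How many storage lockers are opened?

8

  25 → locker 1 (new)  [load 25/75]
  55 → locker 2 (new)  [load 55/75]
  15 → locker 1  [load 40/75]
  50 → locker 3 (new)  [load 50/75]
  5 → locker 1  [load 45/75]
  40 → locker 4 (new)  [load 40/75]
  15 → locker 1  [load 60/75]
  40 → locker 5 (new)  [load 40/75]
  25 → locker 3  [load 75/75]
  40 → locker 6 (new)  [load 40/75]
  60 → locker 7 (new)  [load 60/75]
  15 → locker 1  [load 75/75]
  55 → locker 8 (new)  [load 55/75]
8 storage lockers opened.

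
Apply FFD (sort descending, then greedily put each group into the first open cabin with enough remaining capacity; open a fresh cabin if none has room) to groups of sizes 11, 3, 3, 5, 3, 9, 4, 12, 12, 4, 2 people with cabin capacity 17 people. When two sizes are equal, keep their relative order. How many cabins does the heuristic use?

Sorted descending: 12, 12, 11, 9, 5, 4, 4, 3, 3, 3, 2.
  12 → cabin 1 (new)  [load 12/17]
  12 → cabin 2 (new)  [load 12/17]
  11 → cabin 3 (new)  [load 11/17]
  9 → cabin 4 (new)  [load 9/17]
  5 → cabin 1  [load 17/17]
  4 → cabin 2  [load 16/17]
  4 → cabin 3  [load 15/17]
  3 → cabin 4  [load 12/17]
  3 → cabin 4  [load 15/17]
  3 → cabin 5 (new)  [load 3/17]
  2 → cabin 3  [load 17/17]
5 cabins opened.

5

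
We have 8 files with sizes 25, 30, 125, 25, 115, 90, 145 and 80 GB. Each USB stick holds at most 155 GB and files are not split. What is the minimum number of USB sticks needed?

5

Total = 145 + 125 + 115 + 90 + 80 + 30 + 25 + 25 = 635 GB.
Lower bound: ⌈635/155⌉ = 5 USB sticks.
A packing using 5 USB sticks:
  USB stick 1: 145 = 145
  USB stick 2: 125 + 30 = 155
  USB stick 3: 115 + 25 = 140
  USB stick 4: 90 + 25 = 115
  USB stick 5: 80 = 80
This matches the lower bound, so 5 is optimal.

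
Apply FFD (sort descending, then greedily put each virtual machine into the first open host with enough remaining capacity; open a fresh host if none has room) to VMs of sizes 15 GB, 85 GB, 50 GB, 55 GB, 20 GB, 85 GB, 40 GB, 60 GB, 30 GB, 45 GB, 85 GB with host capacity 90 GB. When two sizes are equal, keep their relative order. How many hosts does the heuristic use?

7

Sorted descending: 85, 85, 85, 60, 55, 50, 45, 40, 30, 20, 15.
  85 → host 1 (new)  [load 85/90]
  85 → host 2 (new)  [load 85/90]
  85 → host 3 (new)  [load 85/90]
  60 → host 4 (new)  [load 60/90]
  55 → host 5 (new)  [load 55/90]
  50 → host 6 (new)  [load 50/90]
  45 → host 7 (new)  [load 45/90]
  40 → host 6  [load 90/90]
  30 → host 4  [load 90/90]
  20 → host 5  [load 75/90]
  15 → host 5  [load 90/90]
7 hosts opened.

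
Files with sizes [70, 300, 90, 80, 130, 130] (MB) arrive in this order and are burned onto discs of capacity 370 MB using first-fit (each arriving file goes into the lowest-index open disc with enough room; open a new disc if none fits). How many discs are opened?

3

  70 → disc 1 (new)  [load 70/370]
  300 → disc 1  [load 370/370]
  90 → disc 2 (new)  [load 90/370]
  80 → disc 2  [load 170/370]
  130 → disc 2  [load 300/370]
  130 → disc 3 (new)  [load 130/370]
3 discs opened.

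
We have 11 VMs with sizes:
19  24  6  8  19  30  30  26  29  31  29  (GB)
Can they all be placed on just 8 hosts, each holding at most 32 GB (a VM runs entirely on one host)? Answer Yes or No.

No

Total = 251 GB; ⌈251/32⌉ = 8.
9 VMs each exceed half the capacity and cannot share a host, forcing at least 9 hosts.
At least 9 hosts are required, but only 8 are allowed.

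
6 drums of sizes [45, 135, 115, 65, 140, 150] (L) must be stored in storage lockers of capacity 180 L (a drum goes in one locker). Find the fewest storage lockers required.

4

Total = 150 + 140 + 135 + 115 + 65 + 45 = 650 L.
Lower bound: ⌈650/180⌉ = 4 storage lockers.
A packing using 4 storage lockers:
  locker 1: 150 = 150
  locker 2: 140 = 140
  locker 3: 135 + 45 = 180
  locker 4: 115 + 65 = 180
This matches the lower bound, so 4 is optimal.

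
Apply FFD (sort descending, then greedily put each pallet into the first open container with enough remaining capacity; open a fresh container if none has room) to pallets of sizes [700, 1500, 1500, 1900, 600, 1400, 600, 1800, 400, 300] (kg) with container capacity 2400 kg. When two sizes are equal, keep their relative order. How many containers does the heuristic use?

Sorted descending: 1900, 1800, 1500, 1500, 1400, 700, 600, 600, 400, 300.
  1900 → container 1 (new)  [load 1900/2400]
  1800 → container 2 (new)  [load 1800/2400]
  1500 → container 3 (new)  [load 1500/2400]
  1500 → container 4 (new)  [load 1500/2400]
  1400 → container 5 (new)  [load 1400/2400]
  700 → container 3  [load 2200/2400]
  600 → container 2  [load 2400/2400]
  600 → container 4  [load 2100/2400]
  400 → container 1  [load 2300/2400]
  300 → container 4  [load 2400/2400]
5 containers opened.

5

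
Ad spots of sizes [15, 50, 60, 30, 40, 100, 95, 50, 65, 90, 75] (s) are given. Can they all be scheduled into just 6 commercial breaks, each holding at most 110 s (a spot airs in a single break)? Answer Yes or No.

Total = 670 s; ⌈670/110⌉ = 7.
At least 7 commercial breaks are required, but only 6 are allowed.

No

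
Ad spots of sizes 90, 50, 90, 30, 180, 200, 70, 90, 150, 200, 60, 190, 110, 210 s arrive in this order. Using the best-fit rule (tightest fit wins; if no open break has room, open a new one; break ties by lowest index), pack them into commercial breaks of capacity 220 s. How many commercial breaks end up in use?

9

  90 → break 1 (new)  [load 90/220]
  50 → break 1  [load 140/220]
  90 → break 2 (new)  [load 90/220]
  30 → break 1  [load 170/220]
  180 → break 3 (new)  [load 180/220]
  200 → break 4 (new)  [load 200/220]
  70 → break 2  [load 160/220]
  90 → break 5 (new)  [load 90/220]
  150 → break 6 (new)  [load 150/220]
  200 → break 7 (new)  [load 200/220]
  60 → break 2  [load 220/220]
  190 → break 8 (new)  [load 190/220]
  110 → break 5  [load 200/220]
  210 → break 9 (new)  [load 210/220]
9 commercial breaks opened.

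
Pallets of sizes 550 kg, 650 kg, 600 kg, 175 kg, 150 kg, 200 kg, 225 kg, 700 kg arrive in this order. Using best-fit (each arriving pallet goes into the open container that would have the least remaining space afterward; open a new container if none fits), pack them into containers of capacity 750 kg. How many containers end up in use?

  550 → container 1 (new)  [load 550/750]
  650 → container 2 (new)  [load 650/750]
  600 → container 3 (new)  [load 600/750]
  175 → container 1  [load 725/750]
  150 → container 3  [load 750/750]
  200 → container 4 (new)  [load 200/750]
  225 → container 4  [load 425/750]
  700 → container 5 (new)  [load 700/750]
5 containers opened.

5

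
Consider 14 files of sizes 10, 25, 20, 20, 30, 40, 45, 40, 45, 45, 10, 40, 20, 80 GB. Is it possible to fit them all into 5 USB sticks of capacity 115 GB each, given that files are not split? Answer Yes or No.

Yes

A valid assignment using 5 USB sticks:
  USB stick 1: 80 + 30 = 110
  USB stick 2: 45 + 45 + 25 = 115
  USB stick 3: 45 + 40 + 20 + 10 = 115
  USB stick 4: 40 + 40 + 20 + 10 = 110
  USB stick 5: 20 = 20
Every load is within 115 GB, so 5 USB sticks suffice.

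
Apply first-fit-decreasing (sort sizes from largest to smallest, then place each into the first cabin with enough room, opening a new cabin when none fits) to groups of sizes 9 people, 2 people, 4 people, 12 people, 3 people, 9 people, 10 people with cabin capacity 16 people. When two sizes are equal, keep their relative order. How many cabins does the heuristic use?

4

Sorted descending: 12, 10, 9, 9, 4, 3, 2.
  12 → cabin 1 (new)  [load 12/16]
  10 → cabin 2 (new)  [load 10/16]
  9 → cabin 3 (new)  [load 9/16]
  9 → cabin 4 (new)  [load 9/16]
  4 → cabin 1  [load 16/16]
  3 → cabin 2  [load 13/16]
  2 → cabin 2  [load 15/16]
4 cabins opened.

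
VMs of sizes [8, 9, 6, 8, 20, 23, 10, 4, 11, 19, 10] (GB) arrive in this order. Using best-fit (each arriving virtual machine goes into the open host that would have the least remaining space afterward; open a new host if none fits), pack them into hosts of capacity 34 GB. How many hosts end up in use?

  8 → host 1 (new)  [load 8/34]
  9 → host 1  [load 17/34]
  6 → host 1  [load 23/34]
  8 → host 1  [load 31/34]
  20 → host 2 (new)  [load 20/34]
  23 → host 3 (new)  [load 23/34]
  10 → host 3  [load 33/34]
  4 → host 2  [load 24/34]
  11 → host 4 (new)  [load 11/34]
  19 → host 4  [load 30/34]
  10 → host 2  [load 34/34]
4 hosts opened.

4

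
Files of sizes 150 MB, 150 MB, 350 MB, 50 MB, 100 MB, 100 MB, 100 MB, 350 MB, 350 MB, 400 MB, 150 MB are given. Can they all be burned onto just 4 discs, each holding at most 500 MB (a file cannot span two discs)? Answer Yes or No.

No

Total = 2250 MB; ⌈2250/500⌉ = 5.
At least 5 discs are required, but only 4 are allowed.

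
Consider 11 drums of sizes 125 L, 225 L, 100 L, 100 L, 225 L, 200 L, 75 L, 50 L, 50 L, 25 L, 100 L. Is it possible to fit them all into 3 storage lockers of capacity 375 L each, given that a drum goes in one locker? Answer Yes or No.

No

Total = 1275 L; ⌈1275/375⌉ = 4.
At least 4 storage lockers are required, but only 3 are allowed.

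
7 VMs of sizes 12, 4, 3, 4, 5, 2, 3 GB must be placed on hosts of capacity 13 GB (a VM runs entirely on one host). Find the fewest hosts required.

3

Total = 12 + 5 + 4 + 4 + 3 + 3 + 2 = 33 GB.
Lower bound: ⌈33/13⌉ = 3 hosts.
A packing using 3 hosts:
  host 1: 12 = 12
  host 2: 5 + 4 + 4 = 13
  host 3: 3 + 3 + 2 = 8
This matches the lower bound, so 3 is optimal.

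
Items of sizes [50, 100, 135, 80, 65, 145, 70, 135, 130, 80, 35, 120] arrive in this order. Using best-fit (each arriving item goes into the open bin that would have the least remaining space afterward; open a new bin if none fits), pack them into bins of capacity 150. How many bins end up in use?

9

  50 → bin 1 (new)  [load 50/150]
  100 → bin 1  [load 150/150]
  135 → bin 2 (new)  [load 135/150]
  80 → bin 3 (new)  [load 80/150]
  65 → bin 3  [load 145/150]
  145 → bin 4 (new)  [load 145/150]
  70 → bin 5 (new)  [load 70/150]
  135 → bin 6 (new)  [load 135/150]
  130 → bin 7 (new)  [load 130/150]
  80 → bin 5  [load 150/150]
  35 → bin 8 (new)  [load 35/150]
  120 → bin 9 (new)  [load 120/150]
9 bins opened.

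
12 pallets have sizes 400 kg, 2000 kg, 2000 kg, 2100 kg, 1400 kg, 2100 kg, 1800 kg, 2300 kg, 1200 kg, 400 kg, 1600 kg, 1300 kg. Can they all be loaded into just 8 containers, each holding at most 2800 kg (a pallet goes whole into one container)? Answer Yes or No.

A valid assignment using 8 containers:
  container 1: 2300 + 400 = 2700
  container 2: 2100 + 400 = 2500
  container 3: 2100 = 2100
  container 4: 2000 = 2000
  container 5: 2000 = 2000
  container 6: 1800 = 1800
  container 7: 1600 + 1200 = 2800
  container 8: 1400 + 1300 = 2700
Every load is within 2800 kg, so 8 containers suffice.

Yes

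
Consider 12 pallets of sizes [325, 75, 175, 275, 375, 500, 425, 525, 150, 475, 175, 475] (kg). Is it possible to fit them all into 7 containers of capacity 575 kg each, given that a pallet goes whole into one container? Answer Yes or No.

Total = 3950 kg; ⌈3950/575⌉ = 7.
The bound of 7 does not rule out 7, but exhaustive search shows no assignment into 7 containers of capacity 575 kg exists — the minimum is 8.

No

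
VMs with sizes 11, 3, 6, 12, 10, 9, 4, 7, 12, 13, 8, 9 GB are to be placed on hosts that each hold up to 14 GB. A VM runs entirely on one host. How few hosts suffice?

Total = 13 + 12 + 12 + 11 + 10 + 9 + 9 + 8 + 7 + 6 + 4 + 3 = 104 GB.
Lower bound: ⌈104/14⌉ = 8 hosts.
A packing using 9 hosts:
  host 1: 13 = 13
  host 2: 12 = 12
  host 3: 12 = 12
  host 4: 11 + 3 = 14
  host 5: 10 + 4 = 14
  host 6: 9 = 9
  host 7: 9 = 9
  host 8: 8 + 6 = 14
  host 9: 7 = 7
No arrangement into 8 hosts stays within capacity, so 9 is optimal.

9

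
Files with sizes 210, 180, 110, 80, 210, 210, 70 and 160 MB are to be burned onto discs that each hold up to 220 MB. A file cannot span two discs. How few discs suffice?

7

Total = 210 + 210 + 210 + 180 + 160 + 110 + 80 + 70 = 1230 MB.
Lower bound: ⌈1230/220⌉ = 6 discs.
A packing using 7 discs:
  disc 1: 210 = 210
  disc 2: 210 = 210
  disc 3: 210 = 210
  disc 4: 180 = 180
  disc 5: 160 = 160
  disc 6: 110 + 80 = 190
  disc 7: 70 = 70
No arrangement into 6 discs stays within capacity, so 7 is optimal.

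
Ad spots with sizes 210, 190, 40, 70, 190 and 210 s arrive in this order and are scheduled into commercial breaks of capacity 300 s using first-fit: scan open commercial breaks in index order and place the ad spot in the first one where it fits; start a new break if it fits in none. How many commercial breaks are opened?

  210 → break 1 (new)  [load 210/300]
  190 → break 2 (new)  [load 190/300]
  40 → break 1  [load 250/300]
  70 → break 2  [load 260/300]
  190 → break 3 (new)  [load 190/300]
  210 → break 4 (new)  [load 210/300]
4 commercial breaks opened.

4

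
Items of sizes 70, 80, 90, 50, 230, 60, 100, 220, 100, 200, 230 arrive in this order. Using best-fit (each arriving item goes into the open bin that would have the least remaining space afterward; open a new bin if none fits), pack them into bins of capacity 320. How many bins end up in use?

5

  70 → bin 1 (new)  [load 70/320]
  80 → bin 1  [load 150/320]
  90 → bin 1  [load 240/320]
  50 → bin 1  [load 290/320]
  230 → bin 2 (new)  [load 230/320]
  60 → bin 2  [load 290/320]
  100 → bin 3 (new)  [load 100/320]
  220 → bin 3  [load 320/320]
  100 → bin 4 (new)  [load 100/320]
  200 → bin 4  [load 300/320]
  230 → bin 5 (new)  [load 230/320]
5 bins opened.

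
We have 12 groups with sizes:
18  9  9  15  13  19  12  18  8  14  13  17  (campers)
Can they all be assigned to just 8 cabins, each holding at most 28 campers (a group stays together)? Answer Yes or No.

A valid assignment using 7 cabins:
  cabin 1: 19 + 9 = 28
  cabin 2: 18 + 9 = 27
  cabin 3: 18 + 8 = 26
  cabin 4: 17 = 17
  cabin 5: 15 + 13 = 28
  cabin 6: 14 + 13 = 27
  cabin 7: 12 = 12
That uses only 7 ≤ 8, so 8 cabins are enough.

Yes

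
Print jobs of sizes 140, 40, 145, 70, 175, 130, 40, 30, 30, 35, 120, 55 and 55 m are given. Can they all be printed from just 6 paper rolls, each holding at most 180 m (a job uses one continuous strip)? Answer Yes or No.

Yes

A valid assignment using 6 paper rolls:
  roll 1: 175 = 175
  roll 2: 145 + 35 = 180
  roll 3: 140 + 40 = 180
  roll 4: 130 + 40 = 170
  roll 5: 120 + 30 + 30 = 180
  roll 6: 70 + 55 + 55 = 180
Every load is within 180 m, so 6 paper rolls suffice.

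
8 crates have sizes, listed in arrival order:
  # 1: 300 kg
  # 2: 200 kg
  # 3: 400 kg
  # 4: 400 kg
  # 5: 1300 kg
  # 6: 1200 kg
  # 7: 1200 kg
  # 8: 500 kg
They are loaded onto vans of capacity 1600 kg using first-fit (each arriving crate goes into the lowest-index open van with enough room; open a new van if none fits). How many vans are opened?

  300 → van 1 (new)  [load 300/1600]
  200 → van 1  [load 500/1600]
  400 → van 1  [load 900/1600]
  400 → van 1  [load 1300/1600]
  1300 → van 2 (new)  [load 1300/1600]
  1200 → van 3 (new)  [load 1200/1600]
  1200 → van 4 (new)  [load 1200/1600]
  500 → van 5 (new)  [load 500/1600]
5 vans opened.

5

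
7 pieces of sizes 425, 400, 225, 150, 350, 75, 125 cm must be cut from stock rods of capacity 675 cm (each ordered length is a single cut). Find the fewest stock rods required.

3

Total = 425 + 400 + 350 + 225 + 150 + 125 + 75 = 1750 cm.
Lower bound: ⌈1750/675⌉ = 3 stock rods.
A packing using 3 stock rods:
  stock rod 1: 425 + 225 = 650
  stock rod 2: 400 + 150 + 125 = 675
  stock rod 3: 350 + 75 = 425
This matches the lower bound, so 3 is optimal.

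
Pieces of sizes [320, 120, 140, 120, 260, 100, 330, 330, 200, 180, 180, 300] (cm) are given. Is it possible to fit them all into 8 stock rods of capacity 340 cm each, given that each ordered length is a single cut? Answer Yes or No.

Total = 2580 cm; ⌈2580/340⌉ = 8.
The bound of 8 does not rule out 8, but exhaustive search shows no assignment into 8 stock rods of capacity 340 cm exists — the minimum is 9.

No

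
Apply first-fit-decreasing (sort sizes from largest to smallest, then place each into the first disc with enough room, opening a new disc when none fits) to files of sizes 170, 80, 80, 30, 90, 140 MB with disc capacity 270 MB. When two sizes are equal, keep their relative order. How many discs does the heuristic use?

Sorted descending: 170, 140, 90, 80, 80, 30.
  170 → disc 1 (new)  [load 170/270]
  140 → disc 2 (new)  [load 140/270]
  90 → disc 1  [load 260/270]
  80 → disc 2  [load 220/270]
  80 → disc 3 (new)  [load 80/270]
  30 → disc 2  [load 250/270]
3 discs opened.

3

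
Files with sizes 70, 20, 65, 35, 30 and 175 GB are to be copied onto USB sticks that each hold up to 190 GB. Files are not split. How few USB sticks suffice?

Total = 175 + 70 + 65 + 35 + 30 + 20 = 395 GB.
Lower bound: ⌈395/190⌉ = 3 USB sticks.
A packing using 3 USB sticks:
  USB stick 1: 175 = 175
  USB stick 2: 70 + 65 + 35 + 20 = 190
  USB stick 3: 30 = 30
This matches the lower bound, so 3 is optimal.

3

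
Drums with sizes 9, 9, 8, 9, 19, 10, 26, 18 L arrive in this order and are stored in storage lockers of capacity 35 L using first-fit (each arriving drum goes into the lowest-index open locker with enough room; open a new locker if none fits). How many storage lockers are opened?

4

  9 → locker 1 (new)  [load 9/35]
  9 → locker 1  [load 18/35]
  8 → locker 1  [load 26/35]
  9 → locker 1  [load 35/35]
  19 → locker 2 (new)  [load 19/35]
  10 → locker 2  [load 29/35]
  26 → locker 3 (new)  [load 26/35]
  18 → locker 4 (new)  [load 18/35]
4 storage lockers opened.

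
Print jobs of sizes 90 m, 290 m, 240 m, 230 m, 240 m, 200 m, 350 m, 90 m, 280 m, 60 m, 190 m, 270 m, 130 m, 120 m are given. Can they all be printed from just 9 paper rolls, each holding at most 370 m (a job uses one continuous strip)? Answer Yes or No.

Yes

A valid assignment using 9 paper rolls:
  roll 1: 350 = 350
  roll 2: 290 + 60 = 350
  roll 3: 280 + 90 = 370
  roll 4: 270 + 90 = 360
  roll 5: 240 + 130 = 370
  roll 6: 240 + 120 = 360
  roll 7: 230 = 230
  roll 8: 200 = 200
  roll 9: 190 = 190
Every load is within 370 m, so 9 paper rolls suffice.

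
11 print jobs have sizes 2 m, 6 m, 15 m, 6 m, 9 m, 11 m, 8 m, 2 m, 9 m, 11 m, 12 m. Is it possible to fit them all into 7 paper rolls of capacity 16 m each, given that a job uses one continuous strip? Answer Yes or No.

A valid assignment using 7 paper rolls:
  roll 1: 15 = 15
  roll 2: 12 + 2 + 2 = 16
  roll 3: 11 = 11
  roll 4: 11 = 11
  roll 5: 9 + 6 = 15
  roll 6: 9 + 6 = 15
  roll 7: 8 = 8
Every load is within 16 m, so 7 paper rolls suffice.

Yes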